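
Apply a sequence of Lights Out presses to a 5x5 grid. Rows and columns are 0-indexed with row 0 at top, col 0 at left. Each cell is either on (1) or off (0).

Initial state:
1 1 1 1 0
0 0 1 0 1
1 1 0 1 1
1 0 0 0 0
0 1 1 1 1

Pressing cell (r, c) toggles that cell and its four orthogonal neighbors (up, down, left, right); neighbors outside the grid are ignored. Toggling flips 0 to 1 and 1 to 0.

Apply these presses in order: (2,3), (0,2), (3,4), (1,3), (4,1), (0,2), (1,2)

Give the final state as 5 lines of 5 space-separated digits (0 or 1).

After press 1 at (2,3):
1 1 1 1 0
0 0 1 1 1
1 1 1 0 0
1 0 0 1 0
0 1 1 1 1

After press 2 at (0,2):
1 0 0 0 0
0 0 0 1 1
1 1 1 0 0
1 0 0 1 0
0 1 1 1 1

After press 3 at (3,4):
1 0 0 0 0
0 0 0 1 1
1 1 1 0 1
1 0 0 0 1
0 1 1 1 0

After press 4 at (1,3):
1 0 0 1 0
0 0 1 0 0
1 1 1 1 1
1 0 0 0 1
0 1 1 1 0

After press 5 at (4,1):
1 0 0 1 0
0 0 1 0 0
1 1 1 1 1
1 1 0 0 1
1 0 0 1 0

After press 6 at (0,2):
1 1 1 0 0
0 0 0 0 0
1 1 1 1 1
1 1 0 0 1
1 0 0 1 0

After press 7 at (1,2):
1 1 0 0 0
0 1 1 1 0
1 1 0 1 1
1 1 0 0 1
1 0 0 1 0

Answer: 1 1 0 0 0
0 1 1 1 0
1 1 0 1 1
1 1 0 0 1
1 0 0 1 0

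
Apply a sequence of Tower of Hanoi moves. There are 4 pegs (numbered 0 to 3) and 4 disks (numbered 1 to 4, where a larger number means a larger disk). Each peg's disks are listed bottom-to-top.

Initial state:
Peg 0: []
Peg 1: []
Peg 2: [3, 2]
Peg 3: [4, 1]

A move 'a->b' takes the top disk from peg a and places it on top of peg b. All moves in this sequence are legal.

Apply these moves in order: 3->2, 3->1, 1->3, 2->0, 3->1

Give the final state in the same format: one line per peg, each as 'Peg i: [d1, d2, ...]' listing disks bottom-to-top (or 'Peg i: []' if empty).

After move 1 (3->2):
Peg 0: []
Peg 1: []
Peg 2: [3, 2, 1]
Peg 3: [4]

After move 2 (3->1):
Peg 0: []
Peg 1: [4]
Peg 2: [3, 2, 1]
Peg 3: []

After move 3 (1->3):
Peg 0: []
Peg 1: []
Peg 2: [3, 2, 1]
Peg 3: [4]

After move 4 (2->0):
Peg 0: [1]
Peg 1: []
Peg 2: [3, 2]
Peg 3: [4]

After move 5 (3->1):
Peg 0: [1]
Peg 1: [4]
Peg 2: [3, 2]
Peg 3: []

Answer: Peg 0: [1]
Peg 1: [4]
Peg 2: [3, 2]
Peg 3: []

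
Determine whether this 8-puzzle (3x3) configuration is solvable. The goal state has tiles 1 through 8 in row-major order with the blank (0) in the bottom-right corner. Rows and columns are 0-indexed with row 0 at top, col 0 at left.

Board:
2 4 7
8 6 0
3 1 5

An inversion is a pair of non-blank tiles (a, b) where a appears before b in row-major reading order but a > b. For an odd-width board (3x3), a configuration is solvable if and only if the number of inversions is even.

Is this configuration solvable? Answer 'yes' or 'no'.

Answer: no

Derivation:
Inversions (pairs i<j in row-major order where tile[i] > tile[j] > 0): 15
15 is odd, so the puzzle is not solvable.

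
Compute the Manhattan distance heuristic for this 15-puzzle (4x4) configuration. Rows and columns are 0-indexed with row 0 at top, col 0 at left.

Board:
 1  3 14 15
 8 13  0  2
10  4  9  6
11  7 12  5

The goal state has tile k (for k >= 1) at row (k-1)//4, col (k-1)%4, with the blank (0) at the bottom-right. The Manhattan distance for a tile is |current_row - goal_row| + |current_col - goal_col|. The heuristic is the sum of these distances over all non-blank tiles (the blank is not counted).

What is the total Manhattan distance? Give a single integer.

Answer: 41

Derivation:
Tile 1: at (0,0), goal (0,0), distance |0-0|+|0-0| = 0
Tile 3: at (0,1), goal (0,2), distance |0-0|+|1-2| = 1
Tile 14: at (0,2), goal (3,1), distance |0-3|+|2-1| = 4
Tile 15: at (0,3), goal (3,2), distance |0-3|+|3-2| = 4
Tile 8: at (1,0), goal (1,3), distance |1-1|+|0-3| = 3
Tile 13: at (1,1), goal (3,0), distance |1-3|+|1-0| = 3
Tile 2: at (1,3), goal (0,1), distance |1-0|+|3-1| = 3
Tile 10: at (2,0), goal (2,1), distance |2-2|+|0-1| = 1
Tile 4: at (2,1), goal (0,3), distance |2-0|+|1-3| = 4
Tile 9: at (2,2), goal (2,0), distance |2-2|+|2-0| = 2
Tile 6: at (2,3), goal (1,1), distance |2-1|+|3-1| = 3
Tile 11: at (3,0), goal (2,2), distance |3-2|+|0-2| = 3
Tile 7: at (3,1), goal (1,2), distance |3-1|+|1-2| = 3
Tile 12: at (3,2), goal (2,3), distance |3-2|+|2-3| = 2
Tile 5: at (3,3), goal (1,0), distance |3-1|+|3-0| = 5
Sum: 0 + 1 + 4 + 4 + 3 + 3 + 3 + 1 + 4 + 2 + 3 + 3 + 3 + 2 + 5 = 41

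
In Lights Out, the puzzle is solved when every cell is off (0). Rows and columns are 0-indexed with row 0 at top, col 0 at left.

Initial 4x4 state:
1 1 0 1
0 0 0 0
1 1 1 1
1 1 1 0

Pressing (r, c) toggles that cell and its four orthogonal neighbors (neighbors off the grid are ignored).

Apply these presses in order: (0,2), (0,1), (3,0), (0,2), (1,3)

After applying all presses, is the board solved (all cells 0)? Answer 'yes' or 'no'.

Answer: no

Derivation:
After press 1 at (0,2):
1 0 1 0
0 0 1 0
1 1 1 1
1 1 1 0

After press 2 at (0,1):
0 1 0 0
0 1 1 0
1 1 1 1
1 1 1 0

After press 3 at (3,0):
0 1 0 0
0 1 1 0
0 1 1 1
0 0 1 0

After press 4 at (0,2):
0 0 1 1
0 1 0 0
0 1 1 1
0 0 1 0

After press 5 at (1,3):
0 0 1 0
0 1 1 1
0 1 1 0
0 0 1 0

Lights still on: 7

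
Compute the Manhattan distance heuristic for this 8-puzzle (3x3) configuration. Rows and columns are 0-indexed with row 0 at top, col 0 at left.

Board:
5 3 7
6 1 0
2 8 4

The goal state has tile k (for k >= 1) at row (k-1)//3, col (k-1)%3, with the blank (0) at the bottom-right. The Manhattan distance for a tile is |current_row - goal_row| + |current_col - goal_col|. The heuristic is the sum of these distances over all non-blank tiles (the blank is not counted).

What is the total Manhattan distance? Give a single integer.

Tile 5: at (0,0), goal (1,1), distance |0-1|+|0-1| = 2
Tile 3: at (0,1), goal (0,2), distance |0-0|+|1-2| = 1
Tile 7: at (0,2), goal (2,0), distance |0-2|+|2-0| = 4
Tile 6: at (1,0), goal (1,2), distance |1-1|+|0-2| = 2
Tile 1: at (1,1), goal (0,0), distance |1-0|+|1-0| = 2
Tile 2: at (2,0), goal (0,1), distance |2-0|+|0-1| = 3
Tile 8: at (2,1), goal (2,1), distance |2-2|+|1-1| = 0
Tile 4: at (2,2), goal (1,0), distance |2-1|+|2-0| = 3
Sum: 2 + 1 + 4 + 2 + 2 + 3 + 0 + 3 = 17

Answer: 17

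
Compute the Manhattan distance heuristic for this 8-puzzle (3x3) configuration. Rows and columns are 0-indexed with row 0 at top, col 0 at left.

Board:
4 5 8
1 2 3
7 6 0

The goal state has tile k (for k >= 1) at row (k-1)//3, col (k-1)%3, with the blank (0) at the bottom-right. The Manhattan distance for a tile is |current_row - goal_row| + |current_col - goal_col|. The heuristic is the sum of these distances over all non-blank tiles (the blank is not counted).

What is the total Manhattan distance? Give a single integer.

Answer: 10

Derivation:
Tile 4: (0,0)->(1,0) = 1
Tile 5: (0,1)->(1,1) = 1
Tile 8: (0,2)->(2,1) = 3
Tile 1: (1,0)->(0,0) = 1
Tile 2: (1,1)->(0,1) = 1
Tile 3: (1,2)->(0,2) = 1
Tile 7: (2,0)->(2,0) = 0
Tile 6: (2,1)->(1,2) = 2
Sum: 1 + 1 + 3 + 1 + 1 + 1 + 0 + 2 = 10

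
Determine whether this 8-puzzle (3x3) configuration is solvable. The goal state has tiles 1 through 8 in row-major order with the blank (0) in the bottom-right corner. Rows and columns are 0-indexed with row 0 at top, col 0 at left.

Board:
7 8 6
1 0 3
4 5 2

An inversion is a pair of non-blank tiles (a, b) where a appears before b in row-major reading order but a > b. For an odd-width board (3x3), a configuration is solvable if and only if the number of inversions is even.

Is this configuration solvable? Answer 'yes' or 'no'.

Answer: yes

Derivation:
Inversions (pairs i<j in row-major order where tile[i] > tile[j] > 0): 20
20 is even, so the puzzle is solvable.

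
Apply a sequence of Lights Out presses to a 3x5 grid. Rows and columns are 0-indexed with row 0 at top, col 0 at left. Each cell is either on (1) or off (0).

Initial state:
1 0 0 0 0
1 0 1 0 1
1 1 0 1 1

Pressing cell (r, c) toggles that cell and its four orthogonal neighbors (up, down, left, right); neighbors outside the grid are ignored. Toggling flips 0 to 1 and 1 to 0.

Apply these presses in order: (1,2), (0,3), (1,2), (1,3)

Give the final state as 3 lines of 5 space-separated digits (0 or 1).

After press 1 at (1,2):
1 0 1 0 0
1 1 0 1 1
1 1 1 1 1

After press 2 at (0,3):
1 0 0 1 1
1 1 0 0 1
1 1 1 1 1

After press 3 at (1,2):
1 0 1 1 1
1 0 1 1 1
1 1 0 1 1

After press 4 at (1,3):
1 0 1 0 1
1 0 0 0 0
1 1 0 0 1

Answer: 1 0 1 0 1
1 0 0 0 0
1 1 0 0 1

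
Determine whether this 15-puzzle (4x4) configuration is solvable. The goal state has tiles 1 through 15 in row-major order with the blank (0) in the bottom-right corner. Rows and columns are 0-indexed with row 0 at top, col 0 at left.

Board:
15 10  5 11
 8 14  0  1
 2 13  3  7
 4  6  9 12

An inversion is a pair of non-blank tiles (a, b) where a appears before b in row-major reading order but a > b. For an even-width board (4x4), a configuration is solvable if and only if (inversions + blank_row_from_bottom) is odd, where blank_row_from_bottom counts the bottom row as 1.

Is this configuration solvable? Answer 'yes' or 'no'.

Answer: yes

Derivation:
Inversions: 58
Blank is in row 1 (0-indexed from top), which is row 3 counting from the bottom (bottom = 1).
58 + 3 = 61, which is odd, so the puzzle is solvable.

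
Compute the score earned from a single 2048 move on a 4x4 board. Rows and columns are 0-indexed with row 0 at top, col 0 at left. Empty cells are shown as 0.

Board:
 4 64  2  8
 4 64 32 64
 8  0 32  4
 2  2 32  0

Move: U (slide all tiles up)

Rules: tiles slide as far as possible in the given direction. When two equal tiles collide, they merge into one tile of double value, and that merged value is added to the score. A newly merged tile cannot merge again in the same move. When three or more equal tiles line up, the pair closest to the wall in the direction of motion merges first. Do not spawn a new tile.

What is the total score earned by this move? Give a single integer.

Slide up:
col 0: [4, 4, 8, 2] -> [8, 8, 2, 0]  score +8 (running 8)
col 1: [64, 64, 0, 2] -> [128, 2, 0, 0]  score +128 (running 136)
col 2: [2, 32, 32, 32] -> [2, 64, 32, 0]  score +64 (running 200)
col 3: [8, 64, 4, 0] -> [8, 64, 4, 0]  score +0 (running 200)
Board after move:
  8 128   2   8
  8   2  64  64
  2   0  32   4
  0   0   0   0

Answer: 200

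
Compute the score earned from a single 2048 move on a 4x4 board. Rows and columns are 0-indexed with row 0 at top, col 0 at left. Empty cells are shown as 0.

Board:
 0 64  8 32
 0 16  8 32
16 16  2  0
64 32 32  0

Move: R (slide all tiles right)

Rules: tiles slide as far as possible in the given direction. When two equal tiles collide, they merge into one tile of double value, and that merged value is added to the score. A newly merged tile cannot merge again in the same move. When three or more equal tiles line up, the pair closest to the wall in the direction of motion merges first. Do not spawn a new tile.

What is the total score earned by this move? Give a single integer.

Answer: 96

Derivation:
Slide right:
row 0: [0, 64, 8, 32] -> [0, 64, 8, 32]  score +0 (running 0)
row 1: [0, 16, 8, 32] -> [0, 16, 8, 32]  score +0 (running 0)
row 2: [16, 16, 2, 0] -> [0, 0, 32, 2]  score +32 (running 32)
row 3: [64, 32, 32, 0] -> [0, 0, 64, 64]  score +64 (running 96)
Board after move:
 0 64  8 32
 0 16  8 32
 0  0 32  2
 0  0 64 64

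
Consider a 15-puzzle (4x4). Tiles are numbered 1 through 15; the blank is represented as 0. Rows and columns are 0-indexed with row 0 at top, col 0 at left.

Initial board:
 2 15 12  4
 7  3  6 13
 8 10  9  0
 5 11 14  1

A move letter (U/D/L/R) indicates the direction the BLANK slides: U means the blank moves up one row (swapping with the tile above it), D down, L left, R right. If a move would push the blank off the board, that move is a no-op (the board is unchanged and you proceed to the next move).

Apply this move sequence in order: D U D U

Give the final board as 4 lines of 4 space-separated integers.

After move 1 (D):
 2 15 12  4
 7  3  6 13
 8 10  9  1
 5 11 14  0

After move 2 (U):
 2 15 12  4
 7  3  6 13
 8 10  9  0
 5 11 14  1

After move 3 (D):
 2 15 12  4
 7  3  6 13
 8 10  9  1
 5 11 14  0

After move 4 (U):
 2 15 12  4
 7  3  6 13
 8 10  9  0
 5 11 14  1

Answer:  2 15 12  4
 7  3  6 13
 8 10  9  0
 5 11 14  1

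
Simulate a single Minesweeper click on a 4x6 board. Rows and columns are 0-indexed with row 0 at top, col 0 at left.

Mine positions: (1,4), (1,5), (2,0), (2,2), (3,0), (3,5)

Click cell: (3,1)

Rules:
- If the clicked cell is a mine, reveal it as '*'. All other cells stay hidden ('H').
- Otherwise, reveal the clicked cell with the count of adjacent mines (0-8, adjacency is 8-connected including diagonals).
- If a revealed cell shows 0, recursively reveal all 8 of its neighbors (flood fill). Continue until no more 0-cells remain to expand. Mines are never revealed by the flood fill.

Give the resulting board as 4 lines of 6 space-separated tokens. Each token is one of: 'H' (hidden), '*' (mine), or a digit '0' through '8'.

H H H H H H
H H H H H H
H H H H H H
H 3 H H H H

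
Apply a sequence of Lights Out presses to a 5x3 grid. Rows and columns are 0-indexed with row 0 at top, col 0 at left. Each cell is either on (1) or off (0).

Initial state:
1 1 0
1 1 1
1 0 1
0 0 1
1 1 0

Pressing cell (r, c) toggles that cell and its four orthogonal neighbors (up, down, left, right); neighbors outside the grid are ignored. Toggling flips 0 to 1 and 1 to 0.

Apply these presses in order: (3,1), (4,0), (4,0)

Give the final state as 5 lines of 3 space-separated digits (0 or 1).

Answer: 1 1 0
1 1 1
1 1 1
1 1 0
1 0 0

Derivation:
After press 1 at (3,1):
1 1 0
1 1 1
1 1 1
1 1 0
1 0 0

After press 2 at (4,0):
1 1 0
1 1 1
1 1 1
0 1 0
0 1 0

After press 3 at (4,0):
1 1 0
1 1 1
1 1 1
1 1 0
1 0 0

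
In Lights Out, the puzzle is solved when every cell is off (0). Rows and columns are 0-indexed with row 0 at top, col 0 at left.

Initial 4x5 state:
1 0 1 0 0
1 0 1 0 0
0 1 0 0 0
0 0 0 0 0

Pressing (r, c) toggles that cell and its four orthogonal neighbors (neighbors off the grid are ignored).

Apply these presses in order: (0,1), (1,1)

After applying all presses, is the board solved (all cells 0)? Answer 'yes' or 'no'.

After press 1 at (0,1):
0 1 0 0 0
1 1 1 0 0
0 1 0 0 0
0 0 0 0 0

After press 2 at (1,1):
0 0 0 0 0
0 0 0 0 0
0 0 0 0 0
0 0 0 0 0

Lights still on: 0

Answer: yes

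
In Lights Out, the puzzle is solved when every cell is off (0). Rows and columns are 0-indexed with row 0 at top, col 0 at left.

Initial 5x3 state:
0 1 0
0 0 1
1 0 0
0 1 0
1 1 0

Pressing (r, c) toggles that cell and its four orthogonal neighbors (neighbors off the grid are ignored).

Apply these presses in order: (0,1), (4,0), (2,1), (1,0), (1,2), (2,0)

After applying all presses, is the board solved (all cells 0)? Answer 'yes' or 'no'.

Answer: yes

Derivation:
After press 1 at (0,1):
1 0 1
0 1 1
1 0 0
0 1 0
1 1 0

After press 2 at (4,0):
1 0 1
0 1 1
1 0 0
1 1 0
0 0 0

After press 3 at (2,1):
1 0 1
0 0 1
0 1 1
1 0 0
0 0 0

After press 4 at (1,0):
0 0 1
1 1 1
1 1 1
1 0 0
0 0 0

After press 5 at (1,2):
0 0 0
1 0 0
1 1 0
1 0 0
0 0 0

After press 6 at (2,0):
0 0 0
0 0 0
0 0 0
0 0 0
0 0 0

Lights still on: 0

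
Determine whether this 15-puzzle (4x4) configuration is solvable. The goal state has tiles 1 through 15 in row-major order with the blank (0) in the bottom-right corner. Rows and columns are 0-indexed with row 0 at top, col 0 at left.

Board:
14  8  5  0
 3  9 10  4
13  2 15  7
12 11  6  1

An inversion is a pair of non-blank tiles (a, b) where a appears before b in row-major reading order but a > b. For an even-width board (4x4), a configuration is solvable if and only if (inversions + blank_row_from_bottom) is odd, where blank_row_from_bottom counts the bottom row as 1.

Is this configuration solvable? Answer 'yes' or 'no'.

Inversions: 58
Blank is in row 0 (0-indexed from top), which is row 4 counting from the bottom (bottom = 1).
58 + 4 = 62, which is even, so the puzzle is not solvable.

Answer: no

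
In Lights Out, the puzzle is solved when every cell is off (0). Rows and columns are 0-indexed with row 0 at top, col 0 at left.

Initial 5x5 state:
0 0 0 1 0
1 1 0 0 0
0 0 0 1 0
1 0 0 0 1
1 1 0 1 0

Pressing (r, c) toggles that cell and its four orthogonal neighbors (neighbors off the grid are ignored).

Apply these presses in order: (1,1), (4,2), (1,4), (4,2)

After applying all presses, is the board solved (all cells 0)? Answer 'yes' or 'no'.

After press 1 at (1,1):
0 1 0 1 0
0 0 1 0 0
0 1 0 1 0
1 0 0 0 1
1 1 0 1 0

After press 2 at (4,2):
0 1 0 1 0
0 0 1 0 0
0 1 0 1 0
1 0 1 0 1
1 0 1 0 0

After press 3 at (1,4):
0 1 0 1 1
0 0 1 1 1
0 1 0 1 1
1 0 1 0 1
1 0 1 0 0

After press 4 at (4,2):
0 1 0 1 1
0 0 1 1 1
0 1 0 1 1
1 0 0 0 1
1 1 0 1 0

Lights still on: 14

Answer: no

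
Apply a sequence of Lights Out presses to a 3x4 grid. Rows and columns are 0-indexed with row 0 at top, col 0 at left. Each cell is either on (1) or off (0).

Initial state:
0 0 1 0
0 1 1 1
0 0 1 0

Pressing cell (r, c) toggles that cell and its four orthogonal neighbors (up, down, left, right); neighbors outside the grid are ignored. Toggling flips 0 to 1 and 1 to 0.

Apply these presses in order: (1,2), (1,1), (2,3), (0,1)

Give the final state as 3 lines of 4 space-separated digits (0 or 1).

After press 1 at (1,2):
0 0 0 0
0 0 0 0
0 0 0 0

After press 2 at (1,1):
0 1 0 0
1 1 1 0
0 1 0 0

After press 3 at (2,3):
0 1 0 0
1 1 1 1
0 1 1 1

After press 4 at (0,1):
1 0 1 0
1 0 1 1
0 1 1 1

Answer: 1 0 1 0
1 0 1 1
0 1 1 1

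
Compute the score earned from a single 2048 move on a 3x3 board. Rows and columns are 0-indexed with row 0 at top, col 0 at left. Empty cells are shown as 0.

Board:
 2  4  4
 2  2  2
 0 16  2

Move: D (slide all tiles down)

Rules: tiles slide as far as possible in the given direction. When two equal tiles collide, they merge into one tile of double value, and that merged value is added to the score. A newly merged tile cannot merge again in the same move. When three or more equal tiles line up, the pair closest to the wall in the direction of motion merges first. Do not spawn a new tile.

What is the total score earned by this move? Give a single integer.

Slide down:
col 0: [2, 2, 0] -> [0, 0, 4]  score +4 (running 4)
col 1: [4, 2, 16] -> [4, 2, 16]  score +0 (running 4)
col 2: [4, 2, 2] -> [0, 4, 4]  score +4 (running 8)
Board after move:
 0  4  0
 0  2  4
 4 16  4

Answer: 8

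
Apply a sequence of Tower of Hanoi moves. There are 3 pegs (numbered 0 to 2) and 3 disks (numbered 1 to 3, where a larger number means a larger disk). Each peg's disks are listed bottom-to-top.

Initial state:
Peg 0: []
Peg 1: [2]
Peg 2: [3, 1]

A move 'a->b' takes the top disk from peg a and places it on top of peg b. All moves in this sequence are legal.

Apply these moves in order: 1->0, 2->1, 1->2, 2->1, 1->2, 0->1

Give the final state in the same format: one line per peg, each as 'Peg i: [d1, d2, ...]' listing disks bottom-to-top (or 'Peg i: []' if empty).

After move 1 (1->0):
Peg 0: [2]
Peg 1: []
Peg 2: [3, 1]

After move 2 (2->1):
Peg 0: [2]
Peg 1: [1]
Peg 2: [3]

After move 3 (1->2):
Peg 0: [2]
Peg 1: []
Peg 2: [3, 1]

After move 4 (2->1):
Peg 0: [2]
Peg 1: [1]
Peg 2: [3]

After move 5 (1->2):
Peg 0: [2]
Peg 1: []
Peg 2: [3, 1]

After move 6 (0->1):
Peg 0: []
Peg 1: [2]
Peg 2: [3, 1]

Answer: Peg 0: []
Peg 1: [2]
Peg 2: [3, 1]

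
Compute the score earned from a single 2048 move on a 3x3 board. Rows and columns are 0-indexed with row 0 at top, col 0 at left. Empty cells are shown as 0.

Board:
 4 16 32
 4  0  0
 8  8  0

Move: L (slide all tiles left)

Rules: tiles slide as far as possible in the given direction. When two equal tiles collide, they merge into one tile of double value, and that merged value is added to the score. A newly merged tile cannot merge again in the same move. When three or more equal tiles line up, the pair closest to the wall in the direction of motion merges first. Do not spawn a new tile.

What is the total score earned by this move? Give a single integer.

Answer: 16

Derivation:
Slide left:
row 0: [4, 16, 32] -> [4, 16, 32]  score +0 (running 0)
row 1: [4, 0, 0] -> [4, 0, 0]  score +0 (running 0)
row 2: [8, 8, 0] -> [16, 0, 0]  score +16 (running 16)
Board after move:
 4 16 32
 4  0  0
16  0  0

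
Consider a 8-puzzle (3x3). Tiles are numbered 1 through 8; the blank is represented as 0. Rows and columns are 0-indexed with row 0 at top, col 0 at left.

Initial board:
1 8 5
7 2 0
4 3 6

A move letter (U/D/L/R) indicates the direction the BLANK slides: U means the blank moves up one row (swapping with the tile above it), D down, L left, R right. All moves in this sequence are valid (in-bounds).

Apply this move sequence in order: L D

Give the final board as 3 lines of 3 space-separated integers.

Answer: 1 8 5
7 3 2
4 0 6

Derivation:
After move 1 (L):
1 8 5
7 0 2
4 3 6

After move 2 (D):
1 8 5
7 3 2
4 0 6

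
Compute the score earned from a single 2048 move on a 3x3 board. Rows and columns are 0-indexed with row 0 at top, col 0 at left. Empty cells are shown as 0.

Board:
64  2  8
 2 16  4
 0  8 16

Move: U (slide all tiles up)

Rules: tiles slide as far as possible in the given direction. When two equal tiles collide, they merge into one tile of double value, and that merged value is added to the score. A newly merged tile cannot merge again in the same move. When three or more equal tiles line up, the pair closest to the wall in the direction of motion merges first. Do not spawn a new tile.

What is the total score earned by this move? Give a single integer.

Slide up:
col 0: [64, 2, 0] -> [64, 2, 0]  score +0 (running 0)
col 1: [2, 16, 8] -> [2, 16, 8]  score +0 (running 0)
col 2: [8, 4, 16] -> [8, 4, 16]  score +0 (running 0)
Board after move:
64  2  8
 2 16  4
 0  8 16

Answer: 0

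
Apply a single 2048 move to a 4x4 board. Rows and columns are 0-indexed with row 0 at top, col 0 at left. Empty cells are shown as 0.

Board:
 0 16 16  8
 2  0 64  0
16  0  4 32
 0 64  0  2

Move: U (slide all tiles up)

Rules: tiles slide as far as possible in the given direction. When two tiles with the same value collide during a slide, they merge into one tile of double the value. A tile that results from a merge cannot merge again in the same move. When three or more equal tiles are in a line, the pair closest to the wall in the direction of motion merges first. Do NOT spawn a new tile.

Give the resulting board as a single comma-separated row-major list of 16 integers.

Answer: 2, 16, 16, 8, 16, 64, 64, 32, 0, 0, 4, 2, 0, 0, 0, 0

Derivation:
Slide up:
col 0: [0, 2, 16, 0] -> [2, 16, 0, 0]
col 1: [16, 0, 0, 64] -> [16, 64, 0, 0]
col 2: [16, 64, 4, 0] -> [16, 64, 4, 0]
col 3: [8, 0, 32, 2] -> [8, 32, 2, 0]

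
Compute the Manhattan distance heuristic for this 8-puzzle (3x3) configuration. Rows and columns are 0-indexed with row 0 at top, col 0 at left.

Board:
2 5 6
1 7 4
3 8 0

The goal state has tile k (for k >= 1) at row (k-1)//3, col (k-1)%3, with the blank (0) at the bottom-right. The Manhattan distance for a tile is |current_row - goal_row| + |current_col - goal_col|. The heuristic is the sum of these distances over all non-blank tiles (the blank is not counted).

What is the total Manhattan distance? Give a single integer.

Answer: 12

Derivation:
Tile 2: at (0,0), goal (0,1), distance |0-0|+|0-1| = 1
Tile 5: at (0,1), goal (1,1), distance |0-1|+|1-1| = 1
Tile 6: at (0,2), goal (1,2), distance |0-1|+|2-2| = 1
Tile 1: at (1,0), goal (0,0), distance |1-0|+|0-0| = 1
Tile 7: at (1,1), goal (2,0), distance |1-2|+|1-0| = 2
Tile 4: at (1,2), goal (1,0), distance |1-1|+|2-0| = 2
Tile 3: at (2,0), goal (0,2), distance |2-0|+|0-2| = 4
Tile 8: at (2,1), goal (2,1), distance |2-2|+|1-1| = 0
Sum: 1 + 1 + 1 + 1 + 2 + 2 + 4 + 0 = 12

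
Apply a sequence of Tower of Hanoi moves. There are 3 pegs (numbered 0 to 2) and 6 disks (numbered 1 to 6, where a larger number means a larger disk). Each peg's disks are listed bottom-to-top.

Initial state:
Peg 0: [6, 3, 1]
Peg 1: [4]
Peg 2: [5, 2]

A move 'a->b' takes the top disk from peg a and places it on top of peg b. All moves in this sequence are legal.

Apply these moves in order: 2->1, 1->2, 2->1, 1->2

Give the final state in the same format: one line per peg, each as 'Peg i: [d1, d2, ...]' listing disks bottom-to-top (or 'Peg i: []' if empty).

Answer: Peg 0: [6, 3, 1]
Peg 1: [4]
Peg 2: [5, 2]

Derivation:
After move 1 (2->1):
Peg 0: [6, 3, 1]
Peg 1: [4, 2]
Peg 2: [5]

After move 2 (1->2):
Peg 0: [6, 3, 1]
Peg 1: [4]
Peg 2: [5, 2]

After move 3 (2->1):
Peg 0: [6, 3, 1]
Peg 1: [4, 2]
Peg 2: [5]

After move 4 (1->2):
Peg 0: [6, 3, 1]
Peg 1: [4]
Peg 2: [5, 2]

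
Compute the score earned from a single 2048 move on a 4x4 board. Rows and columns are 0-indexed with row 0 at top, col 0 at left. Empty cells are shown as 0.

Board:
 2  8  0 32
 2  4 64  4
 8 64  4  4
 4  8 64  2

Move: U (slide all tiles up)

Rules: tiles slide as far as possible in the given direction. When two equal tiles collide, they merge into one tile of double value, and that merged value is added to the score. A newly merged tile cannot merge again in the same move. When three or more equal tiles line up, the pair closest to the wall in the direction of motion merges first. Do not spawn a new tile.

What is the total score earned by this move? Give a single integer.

Answer: 12

Derivation:
Slide up:
col 0: [2, 2, 8, 4] -> [4, 8, 4, 0]  score +4 (running 4)
col 1: [8, 4, 64, 8] -> [8, 4, 64, 8]  score +0 (running 4)
col 2: [0, 64, 4, 64] -> [64, 4, 64, 0]  score +0 (running 4)
col 3: [32, 4, 4, 2] -> [32, 8, 2, 0]  score +8 (running 12)
Board after move:
 4  8 64 32
 8  4  4  8
 4 64 64  2
 0  8  0  0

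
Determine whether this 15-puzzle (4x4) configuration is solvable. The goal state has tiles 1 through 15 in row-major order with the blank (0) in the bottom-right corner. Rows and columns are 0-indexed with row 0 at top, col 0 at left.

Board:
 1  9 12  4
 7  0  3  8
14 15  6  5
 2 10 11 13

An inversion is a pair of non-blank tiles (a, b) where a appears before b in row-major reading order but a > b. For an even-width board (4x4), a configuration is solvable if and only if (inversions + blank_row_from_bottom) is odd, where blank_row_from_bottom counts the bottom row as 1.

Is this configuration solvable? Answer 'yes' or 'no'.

Inversions: 41
Blank is in row 1 (0-indexed from top), which is row 3 counting from the bottom (bottom = 1).
41 + 3 = 44, which is even, so the puzzle is not solvable.

Answer: no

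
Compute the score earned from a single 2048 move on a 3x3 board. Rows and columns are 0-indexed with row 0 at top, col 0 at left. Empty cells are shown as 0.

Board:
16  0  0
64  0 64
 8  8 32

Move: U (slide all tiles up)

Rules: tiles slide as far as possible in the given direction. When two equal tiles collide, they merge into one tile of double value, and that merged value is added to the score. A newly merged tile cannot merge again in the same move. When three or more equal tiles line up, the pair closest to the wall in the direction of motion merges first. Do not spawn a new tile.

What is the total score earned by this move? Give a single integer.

Answer: 0

Derivation:
Slide up:
col 0: [16, 64, 8] -> [16, 64, 8]  score +0 (running 0)
col 1: [0, 0, 8] -> [8, 0, 0]  score +0 (running 0)
col 2: [0, 64, 32] -> [64, 32, 0]  score +0 (running 0)
Board after move:
16  8 64
64  0 32
 8  0  0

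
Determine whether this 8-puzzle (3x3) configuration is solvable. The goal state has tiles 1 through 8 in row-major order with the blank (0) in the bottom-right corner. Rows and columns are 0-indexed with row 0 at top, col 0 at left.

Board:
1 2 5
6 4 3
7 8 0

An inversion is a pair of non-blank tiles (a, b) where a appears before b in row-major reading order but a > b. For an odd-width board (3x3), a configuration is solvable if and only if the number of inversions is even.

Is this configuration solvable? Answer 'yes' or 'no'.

Inversions (pairs i<j in row-major order where tile[i] > tile[j] > 0): 5
5 is odd, so the puzzle is not solvable.

Answer: no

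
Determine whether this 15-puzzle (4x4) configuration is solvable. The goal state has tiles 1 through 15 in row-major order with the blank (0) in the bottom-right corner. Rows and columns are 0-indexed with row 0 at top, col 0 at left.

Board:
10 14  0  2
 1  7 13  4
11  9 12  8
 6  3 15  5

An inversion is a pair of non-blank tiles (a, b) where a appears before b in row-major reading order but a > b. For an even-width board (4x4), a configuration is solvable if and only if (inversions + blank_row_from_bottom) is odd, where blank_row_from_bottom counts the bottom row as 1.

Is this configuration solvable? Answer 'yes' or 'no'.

Inversions: 54
Blank is in row 0 (0-indexed from top), which is row 4 counting from the bottom (bottom = 1).
54 + 4 = 58, which is even, so the puzzle is not solvable.

Answer: no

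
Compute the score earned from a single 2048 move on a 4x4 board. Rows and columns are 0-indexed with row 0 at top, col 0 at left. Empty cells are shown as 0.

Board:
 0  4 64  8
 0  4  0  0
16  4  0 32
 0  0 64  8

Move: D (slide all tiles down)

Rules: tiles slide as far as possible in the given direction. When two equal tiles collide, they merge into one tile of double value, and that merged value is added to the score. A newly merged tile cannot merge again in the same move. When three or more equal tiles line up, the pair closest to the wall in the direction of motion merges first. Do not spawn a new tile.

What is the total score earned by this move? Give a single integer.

Slide down:
col 0: [0, 0, 16, 0] -> [0, 0, 0, 16]  score +0 (running 0)
col 1: [4, 4, 4, 0] -> [0, 0, 4, 8]  score +8 (running 8)
col 2: [64, 0, 0, 64] -> [0, 0, 0, 128]  score +128 (running 136)
col 3: [8, 0, 32, 8] -> [0, 8, 32, 8]  score +0 (running 136)
Board after move:
  0   0   0   0
  0   0   0   8
  0   4   0  32
 16   8 128   8

Answer: 136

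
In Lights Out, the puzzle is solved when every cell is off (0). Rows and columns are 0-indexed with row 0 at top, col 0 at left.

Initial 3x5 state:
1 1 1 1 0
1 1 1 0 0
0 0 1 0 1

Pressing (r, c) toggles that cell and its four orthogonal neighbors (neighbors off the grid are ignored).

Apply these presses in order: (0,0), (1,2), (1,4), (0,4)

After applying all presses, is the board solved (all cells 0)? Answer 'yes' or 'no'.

After press 1 at (0,0):
0 0 1 1 0
0 1 1 0 0
0 0 1 0 1

After press 2 at (1,2):
0 0 0 1 0
0 0 0 1 0
0 0 0 0 1

After press 3 at (1,4):
0 0 0 1 1
0 0 0 0 1
0 0 0 0 0

After press 4 at (0,4):
0 0 0 0 0
0 0 0 0 0
0 0 0 0 0

Lights still on: 0

Answer: yes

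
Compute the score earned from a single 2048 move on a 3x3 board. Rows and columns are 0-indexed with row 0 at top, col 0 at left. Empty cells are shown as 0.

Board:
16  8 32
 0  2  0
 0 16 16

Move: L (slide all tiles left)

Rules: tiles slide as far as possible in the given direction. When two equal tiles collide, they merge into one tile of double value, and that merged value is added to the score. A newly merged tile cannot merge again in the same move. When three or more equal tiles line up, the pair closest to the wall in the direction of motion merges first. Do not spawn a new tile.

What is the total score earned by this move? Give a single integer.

Slide left:
row 0: [16, 8, 32] -> [16, 8, 32]  score +0 (running 0)
row 1: [0, 2, 0] -> [2, 0, 0]  score +0 (running 0)
row 2: [0, 16, 16] -> [32, 0, 0]  score +32 (running 32)
Board after move:
16  8 32
 2  0  0
32  0  0

Answer: 32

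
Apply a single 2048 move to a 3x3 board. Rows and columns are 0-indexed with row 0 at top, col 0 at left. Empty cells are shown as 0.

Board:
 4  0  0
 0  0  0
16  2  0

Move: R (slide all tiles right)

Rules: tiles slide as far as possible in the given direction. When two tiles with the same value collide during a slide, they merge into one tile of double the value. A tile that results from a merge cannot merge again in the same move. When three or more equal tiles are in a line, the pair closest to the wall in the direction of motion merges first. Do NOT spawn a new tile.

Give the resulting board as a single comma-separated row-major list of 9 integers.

Answer: 0, 0, 4, 0, 0, 0, 0, 16, 2

Derivation:
Slide right:
row 0: [4, 0, 0] -> [0, 0, 4]
row 1: [0, 0, 0] -> [0, 0, 0]
row 2: [16, 2, 0] -> [0, 16, 2]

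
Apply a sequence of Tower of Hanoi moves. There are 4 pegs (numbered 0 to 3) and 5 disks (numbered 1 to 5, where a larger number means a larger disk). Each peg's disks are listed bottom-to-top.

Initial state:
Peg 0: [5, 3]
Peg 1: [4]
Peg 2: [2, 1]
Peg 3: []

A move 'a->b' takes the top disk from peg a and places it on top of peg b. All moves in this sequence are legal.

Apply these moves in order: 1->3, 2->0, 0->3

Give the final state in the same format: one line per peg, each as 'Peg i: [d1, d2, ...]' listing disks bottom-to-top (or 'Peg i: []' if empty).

Answer: Peg 0: [5, 3]
Peg 1: []
Peg 2: [2]
Peg 3: [4, 1]

Derivation:
After move 1 (1->3):
Peg 0: [5, 3]
Peg 1: []
Peg 2: [2, 1]
Peg 3: [4]

After move 2 (2->0):
Peg 0: [5, 3, 1]
Peg 1: []
Peg 2: [2]
Peg 3: [4]

After move 3 (0->3):
Peg 0: [5, 3]
Peg 1: []
Peg 2: [2]
Peg 3: [4, 1]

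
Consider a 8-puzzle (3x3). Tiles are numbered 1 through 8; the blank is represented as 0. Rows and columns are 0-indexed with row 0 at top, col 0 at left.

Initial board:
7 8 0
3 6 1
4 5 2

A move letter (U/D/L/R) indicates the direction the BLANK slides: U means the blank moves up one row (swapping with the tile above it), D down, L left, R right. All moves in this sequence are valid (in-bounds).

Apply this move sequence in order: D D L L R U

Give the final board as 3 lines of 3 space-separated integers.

After move 1 (D):
7 8 1
3 6 0
4 5 2

After move 2 (D):
7 8 1
3 6 2
4 5 0

After move 3 (L):
7 8 1
3 6 2
4 0 5

After move 4 (L):
7 8 1
3 6 2
0 4 5

After move 5 (R):
7 8 1
3 6 2
4 0 5

After move 6 (U):
7 8 1
3 0 2
4 6 5

Answer: 7 8 1
3 0 2
4 6 5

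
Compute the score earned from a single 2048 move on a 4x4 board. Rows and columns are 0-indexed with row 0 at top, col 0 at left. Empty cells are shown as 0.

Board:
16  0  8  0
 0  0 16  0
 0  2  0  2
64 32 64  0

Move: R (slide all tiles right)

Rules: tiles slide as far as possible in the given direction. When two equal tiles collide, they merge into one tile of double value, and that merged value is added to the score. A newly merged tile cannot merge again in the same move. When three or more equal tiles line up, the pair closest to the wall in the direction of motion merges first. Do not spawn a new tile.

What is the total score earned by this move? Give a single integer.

Slide right:
row 0: [16, 0, 8, 0] -> [0, 0, 16, 8]  score +0 (running 0)
row 1: [0, 0, 16, 0] -> [0, 0, 0, 16]  score +0 (running 0)
row 2: [0, 2, 0, 2] -> [0, 0, 0, 4]  score +4 (running 4)
row 3: [64, 32, 64, 0] -> [0, 64, 32, 64]  score +0 (running 4)
Board after move:
 0  0 16  8
 0  0  0 16
 0  0  0  4
 0 64 32 64

Answer: 4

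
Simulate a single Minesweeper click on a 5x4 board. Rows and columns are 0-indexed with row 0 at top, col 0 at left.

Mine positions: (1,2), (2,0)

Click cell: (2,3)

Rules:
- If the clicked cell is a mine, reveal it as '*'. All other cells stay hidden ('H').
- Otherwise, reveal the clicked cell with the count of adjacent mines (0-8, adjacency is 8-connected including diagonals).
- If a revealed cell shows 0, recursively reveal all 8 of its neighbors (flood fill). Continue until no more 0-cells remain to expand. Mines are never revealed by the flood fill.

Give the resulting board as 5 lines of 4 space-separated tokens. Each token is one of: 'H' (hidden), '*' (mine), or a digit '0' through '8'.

H H H H
H H H H
H H H 1
H H H H
H H H H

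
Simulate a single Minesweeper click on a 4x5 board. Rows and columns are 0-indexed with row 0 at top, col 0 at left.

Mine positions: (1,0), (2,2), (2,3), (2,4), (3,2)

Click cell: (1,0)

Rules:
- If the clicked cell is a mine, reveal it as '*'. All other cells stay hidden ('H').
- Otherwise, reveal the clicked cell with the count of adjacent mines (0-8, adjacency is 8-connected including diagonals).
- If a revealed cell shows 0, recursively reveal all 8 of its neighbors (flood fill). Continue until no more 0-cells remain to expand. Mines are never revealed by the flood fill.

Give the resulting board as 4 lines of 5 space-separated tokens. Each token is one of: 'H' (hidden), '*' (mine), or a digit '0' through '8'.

H H H H H
* H H H H
H H H H H
H H H H H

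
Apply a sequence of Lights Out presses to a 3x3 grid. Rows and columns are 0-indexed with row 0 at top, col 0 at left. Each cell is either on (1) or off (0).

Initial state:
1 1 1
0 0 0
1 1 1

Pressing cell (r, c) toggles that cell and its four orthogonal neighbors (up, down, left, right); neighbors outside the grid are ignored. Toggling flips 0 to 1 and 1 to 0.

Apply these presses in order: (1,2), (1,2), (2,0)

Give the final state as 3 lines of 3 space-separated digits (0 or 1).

After press 1 at (1,2):
1 1 0
0 1 1
1 1 0

After press 2 at (1,2):
1 1 1
0 0 0
1 1 1

After press 3 at (2,0):
1 1 1
1 0 0
0 0 1

Answer: 1 1 1
1 0 0
0 0 1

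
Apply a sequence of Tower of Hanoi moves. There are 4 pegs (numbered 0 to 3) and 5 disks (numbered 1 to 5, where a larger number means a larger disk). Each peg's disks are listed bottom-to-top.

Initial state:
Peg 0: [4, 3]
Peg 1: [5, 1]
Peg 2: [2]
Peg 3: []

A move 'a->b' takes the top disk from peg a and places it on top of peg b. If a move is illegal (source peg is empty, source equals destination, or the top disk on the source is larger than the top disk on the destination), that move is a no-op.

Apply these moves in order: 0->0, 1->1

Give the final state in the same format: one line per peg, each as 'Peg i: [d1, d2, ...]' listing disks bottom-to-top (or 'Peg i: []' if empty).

After move 1 (0->0):
Peg 0: [4, 3]
Peg 1: [5, 1]
Peg 2: [2]
Peg 3: []

After move 2 (1->1):
Peg 0: [4, 3]
Peg 1: [5, 1]
Peg 2: [2]
Peg 3: []

Answer: Peg 0: [4, 3]
Peg 1: [5, 1]
Peg 2: [2]
Peg 3: []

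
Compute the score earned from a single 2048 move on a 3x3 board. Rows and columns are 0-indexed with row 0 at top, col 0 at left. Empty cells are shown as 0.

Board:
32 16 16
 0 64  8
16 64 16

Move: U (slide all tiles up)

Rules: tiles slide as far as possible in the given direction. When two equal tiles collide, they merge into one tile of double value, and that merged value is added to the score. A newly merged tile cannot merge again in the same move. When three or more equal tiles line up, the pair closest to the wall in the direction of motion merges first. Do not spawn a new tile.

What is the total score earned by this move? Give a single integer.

Answer: 128

Derivation:
Slide up:
col 0: [32, 0, 16] -> [32, 16, 0]  score +0 (running 0)
col 1: [16, 64, 64] -> [16, 128, 0]  score +128 (running 128)
col 2: [16, 8, 16] -> [16, 8, 16]  score +0 (running 128)
Board after move:
 32  16  16
 16 128   8
  0   0  16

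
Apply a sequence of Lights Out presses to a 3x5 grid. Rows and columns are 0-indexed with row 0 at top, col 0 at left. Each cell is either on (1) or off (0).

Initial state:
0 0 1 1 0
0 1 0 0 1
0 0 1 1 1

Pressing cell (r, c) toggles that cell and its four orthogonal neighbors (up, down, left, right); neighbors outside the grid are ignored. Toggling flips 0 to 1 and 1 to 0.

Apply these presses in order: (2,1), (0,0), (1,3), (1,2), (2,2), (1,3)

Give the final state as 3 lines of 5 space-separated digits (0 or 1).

After press 1 at (2,1):
0 0 1 1 0
0 0 0 0 1
1 1 0 1 1

After press 2 at (0,0):
1 1 1 1 0
1 0 0 0 1
1 1 0 1 1

After press 3 at (1,3):
1 1 1 0 0
1 0 1 1 0
1 1 0 0 1

After press 4 at (1,2):
1 1 0 0 0
1 1 0 0 0
1 1 1 0 1

After press 5 at (2,2):
1 1 0 0 0
1 1 1 0 0
1 0 0 1 1

After press 6 at (1,3):
1 1 0 1 0
1 1 0 1 1
1 0 0 0 1

Answer: 1 1 0 1 0
1 1 0 1 1
1 0 0 0 1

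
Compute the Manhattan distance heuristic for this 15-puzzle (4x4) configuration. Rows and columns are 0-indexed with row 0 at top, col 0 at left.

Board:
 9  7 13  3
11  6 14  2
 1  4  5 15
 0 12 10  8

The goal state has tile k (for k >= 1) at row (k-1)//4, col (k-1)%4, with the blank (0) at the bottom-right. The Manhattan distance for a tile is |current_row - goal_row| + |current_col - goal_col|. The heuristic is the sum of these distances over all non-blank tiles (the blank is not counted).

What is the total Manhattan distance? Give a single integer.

Tile 9: (0,0)->(2,0) = 2
Tile 7: (0,1)->(1,2) = 2
Tile 13: (0,2)->(3,0) = 5
Tile 3: (0,3)->(0,2) = 1
Tile 11: (1,0)->(2,2) = 3
Tile 6: (1,1)->(1,1) = 0
Tile 14: (1,2)->(3,1) = 3
Tile 2: (1,3)->(0,1) = 3
Tile 1: (2,0)->(0,0) = 2
Tile 4: (2,1)->(0,3) = 4
Tile 5: (2,2)->(1,0) = 3
Tile 15: (2,3)->(3,2) = 2
Tile 12: (3,1)->(2,3) = 3
Tile 10: (3,2)->(2,1) = 2
Tile 8: (3,3)->(1,3) = 2
Sum: 2 + 2 + 5 + 1 + 3 + 0 + 3 + 3 + 2 + 4 + 3 + 2 + 3 + 2 + 2 = 37

Answer: 37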